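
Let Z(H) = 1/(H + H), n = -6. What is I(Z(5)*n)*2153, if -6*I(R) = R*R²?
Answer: 19377/250 ≈ 77.508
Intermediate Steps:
Z(H) = 1/(2*H)
I(R) = -R³/6 (I(R) = -R*R²/6 = -R³/6)
I(Z(5)*n)*2153 = -(((½)/5)*(-6))³/6*2153 = -(((½)*(⅕))*(-6))³/6*2153 = -((⅒)*(-6))³/6*2153 = -(-⅗)³/6*2153 = -⅙*(-27/125)*2153 = (9/250)*2153 = 19377/250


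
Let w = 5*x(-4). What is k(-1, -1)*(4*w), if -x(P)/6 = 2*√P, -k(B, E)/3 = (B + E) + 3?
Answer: 1440*I ≈ 1440.0*I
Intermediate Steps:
k(B, E) = -9 - 3*B - 3*E (k(B, E) = -3*((B + E) + 3) = -3*(3 + B + E) = -9 - 3*B - 3*E)
x(P) = -12*√P
w = -120*I (w = 5*(-24*I) = -120*I ≈ -120.0*I)
k(-1, -1)*(4*w) = (-9 - 3*(-1) - 3*(-1))*(4*(-120*I)) = (-9 + 3 + 3)*(-480*I) = -(-1440)*I = 1440*I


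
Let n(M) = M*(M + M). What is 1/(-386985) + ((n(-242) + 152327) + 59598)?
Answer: 127338575204/386985 ≈ 3.2905e+5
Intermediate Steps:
n(M) = 2*M**2 (n(M) = M*(2*M) = 2*M**2)
1/(-386985) + ((n(-242) + 152327) + 59598) = 1/(-386985) + ((2*(-242)**2 + 152327) + 59598) = -1/386985 + ((2*58564 + 152327) + 59598) = -1/386985 + ((117128 + 152327) + 59598) = -1/386985 + (269455 + 59598) = -1/386985 + 329053 = 127338575204/386985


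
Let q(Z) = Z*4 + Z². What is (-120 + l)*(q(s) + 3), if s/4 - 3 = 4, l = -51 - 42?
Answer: -191487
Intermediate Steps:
l = -93
s = 28 (s = 12 + 4*4 = 12 + 16 = 28)
q(Z) = Z² + 4*Z (q(Z) = 4*Z + Z² = Z² + 4*Z)
(-120 + l)*(q(s) + 3) = (-120 - 93)*(28*(4 + 28) + 3) = -213*(28*32 + 3) = -213*(896 + 3) = -213*899 = -191487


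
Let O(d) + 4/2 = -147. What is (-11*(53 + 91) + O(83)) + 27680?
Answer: 25947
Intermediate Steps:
O(d) = -149 (O(d) = -2 - 147 = -149)
(-11*(53 + 91) + O(83)) + 27680 = (-11*(53 + 91) - 149) + 27680 = (-11*144 - 149) + 27680 = (-1584 - 149) + 27680 = -1733 + 27680 = 25947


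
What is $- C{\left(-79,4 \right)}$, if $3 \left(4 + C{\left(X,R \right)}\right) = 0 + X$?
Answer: $\frac{91}{3} \approx 30.333$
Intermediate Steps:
$C{\left(X,R \right)} = -4 + \frac{X}{3}$ ($C{\left(X,R \right)} = -4 + \frac{0 + X}{3} = -4 + \frac{X}{3}$)
$- C{\left(-79,4 \right)} = - (-4 + \frac{1}{3} \left(-79\right)) = - (-4 - \frac{79}{3}) = \left(-1\right) \left(- \frac{91}{3}\right) = \frac{91}{3}$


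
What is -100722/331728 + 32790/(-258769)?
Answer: -6156848723/14306820472 ≈ -0.43034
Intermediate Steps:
-100722/331728 + 32790/(-258769) = -100722*1/331728 + 32790*(-1/258769) = -16787/55288 - 32790/258769 = -6156848723/14306820472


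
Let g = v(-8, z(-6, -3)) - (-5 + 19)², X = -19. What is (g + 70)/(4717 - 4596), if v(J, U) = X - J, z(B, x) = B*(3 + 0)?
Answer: -137/121 ≈ -1.1322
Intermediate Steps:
z(B, x) = 3*B (z(B, x) = B*3 = 3*B)
v(J, U) = -19 - J
g = -207 (g = (-19 - 1*(-8)) - (-5 + 19)² = (-19 + 8) - 1*14² = -11 - 1*196 = -11 - 196 = -207)
(g + 70)/(4717 - 4596) = (-207 + 70)/(4717 - 4596) = -137/121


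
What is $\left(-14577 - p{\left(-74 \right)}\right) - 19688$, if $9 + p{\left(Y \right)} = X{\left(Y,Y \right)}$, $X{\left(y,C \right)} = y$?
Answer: $-34182$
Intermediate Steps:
$p{\left(Y \right)} = -9 + Y$
$\left(-14577 - p{\left(-74 \right)}\right) - 19688 = \left(-14577 - \left(-9 - 74\right)\right) - 19688 = \left(-14577 - -83\right) - 19688 = \left(-14577 + 83\right) - 19688 = -14494 - 19688 = -34182$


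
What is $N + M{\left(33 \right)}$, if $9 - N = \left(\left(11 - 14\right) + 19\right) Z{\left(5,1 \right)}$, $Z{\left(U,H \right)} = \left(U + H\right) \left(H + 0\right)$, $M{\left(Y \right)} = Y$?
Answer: $-54$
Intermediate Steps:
$Z{\left(U,H \right)} = H \left(H + U\right)$ ($Z{\left(U,H \right)} = \left(H + U\right) H = H \left(H + U\right)$)
$N = -87$ ($N = 9 - \left(\left(11 - 14\right) + 19\right) 1 \left(1 + 5\right) = 9 - \left(-3 + 19\right) 1 \cdot 6 = 9 - 16 \cdot 6 = 9 - 96 = -87$)
$N + M{\left(33 \right)} = -87 + 33 = -54$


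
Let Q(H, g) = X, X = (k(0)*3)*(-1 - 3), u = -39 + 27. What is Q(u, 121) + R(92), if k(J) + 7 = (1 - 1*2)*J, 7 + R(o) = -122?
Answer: -45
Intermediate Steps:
R(o) = -129 (R(o) = -7 - 122 = -129)
k(J) = -7 - J (k(J) = -7 + (1 - 1*2)*J = -7 + (1 - 2)*J = -7 - J)
u = -12
X = 84 (X = ((-7 - 1*0)*3)*(-1 - 3) = ((-7 + 0)*3)*(-4) = -7*3*(-4) = -21*(-4) = 84)
Q(H, g) = 84
Q(u, 121) + R(92) = 84 - 129 = -45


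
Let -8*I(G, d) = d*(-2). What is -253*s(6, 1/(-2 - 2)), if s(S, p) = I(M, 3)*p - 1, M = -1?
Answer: 4807/16 ≈ 300.44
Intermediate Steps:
I(G, d) = d/4 (I(G, d) = -d*(-2)/8 = -(-1)*d/4 = d/4)
s(S, p) = -1 + 3*p/4 (s(S, p) = ((1/4)*3)*p - 1 = 3*p/4 - 1 = -1 + 3*p/4)
-253*s(6, 1/(-2 - 2)) = -253*(-1 + 3/(4*(-2 - 2))) = -253*(-1 + (3/4)/(-4)) = -253*(-1 + (3/4)*(-1/4)) = -253*(-1 - 3/16) = -253*(-19/16) = 4807/16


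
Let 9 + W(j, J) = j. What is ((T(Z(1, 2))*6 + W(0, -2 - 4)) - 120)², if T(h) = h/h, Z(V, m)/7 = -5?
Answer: 15129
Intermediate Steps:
W(j, J) = -9 + j
Z(V, m) = -35 (Z(V, m) = 7*(-5) = -35)
T(h) = 1
((T(Z(1, 2))*6 + W(0, -2 - 4)) - 120)² = ((1*6 + (-9 + 0)) - 120)² = ((6 - 9) - 120)² = (-3 - 120)² = (-123)² = 15129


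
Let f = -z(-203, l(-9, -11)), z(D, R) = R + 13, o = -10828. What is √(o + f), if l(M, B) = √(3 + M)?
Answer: √(-10841 - I*√6) ≈ 0.012 - 104.12*I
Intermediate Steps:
z(D, R) = 13 + R
f = -13 - I*√6 (f = -(13 + √(3 - 9)) = -(13 + √(-6)) = -(13 + I*√6) = -13 - I*√6 ≈ -13.0 - 2.4495*I)
√(o + f) = √(-10828 + (-13 - I*√6)) = √(-10841 - I*√6)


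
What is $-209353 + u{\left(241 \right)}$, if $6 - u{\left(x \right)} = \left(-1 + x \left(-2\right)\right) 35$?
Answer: $-192442$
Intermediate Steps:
$u{\left(x \right)} = 41 + 70 x$ ($u{\left(x \right)} = 6 - \left(-1 + x \left(-2\right)\right) 35 = 6 - \left(-1 - 2 x\right) 35 = 6 - \left(-35 - 70 x\right) = 6 + \left(35 + 70 x\right) = 41 + 70 x$)
$-209353 + u{\left(241 \right)} = -209353 + \left(41 + 70 \cdot 241\right) = -209353 + \left(41 + 16870\right) = -209353 + 16911 = -192442$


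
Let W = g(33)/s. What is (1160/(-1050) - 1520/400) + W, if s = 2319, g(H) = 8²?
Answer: -79171/16233 ≈ -4.8772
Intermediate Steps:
g(H) = 64
W = 64/2319 ≈ 0.027598
(1160/(-1050) - 1520/400) + W = (1160/(-1050) - 1520/400) + 64/2319 = (1160*(-1/1050) - 1520*1/400) + 64/2319 = (-116/105 - 19/5) + 64/2319 = -103/21 + 64/2319 = -79171/16233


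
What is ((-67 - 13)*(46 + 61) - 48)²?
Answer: 74097664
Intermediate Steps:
((-67 - 13)*(46 + 61) - 48)² = (-80*107 - 48)² = (-8560 - 48)² = (-8608)² = 74097664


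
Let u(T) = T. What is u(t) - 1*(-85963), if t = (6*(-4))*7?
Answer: 85795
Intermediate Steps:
t = -168 (t = -24*7 = -168)
u(t) - 1*(-85963) = -168 - 1*(-85963) = -168 + 85963 = 85795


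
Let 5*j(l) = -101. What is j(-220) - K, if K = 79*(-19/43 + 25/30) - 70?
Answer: 24347/1290 ≈ 18.874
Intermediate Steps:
j(l) = -101/5 (j(l) = (⅕)*(-101) = -101/5)
K = -10081/258 (K = 79*(-19*1/43 + 25*(1/30)) - 70 = 79*(-19/43 + ⅚) - 70 = 79*(101/258) - 70 = 7979/258 - 70 = -10081/258 ≈ -39.074)
j(-220) - K = -101/5 - 1*(-10081/258) = -101/5 + 10081/258 = 24347/1290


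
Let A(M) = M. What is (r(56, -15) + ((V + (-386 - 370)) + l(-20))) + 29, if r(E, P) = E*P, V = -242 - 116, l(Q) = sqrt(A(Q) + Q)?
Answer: -1925 + 2*I*sqrt(10) ≈ -1925.0 + 6.3246*I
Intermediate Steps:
l(Q) = sqrt(2)*sqrt(Q) (l(Q) = sqrt(Q + Q) = sqrt(2*Q) = sqrt(2)*sqrt(Q))
V = -358
(r(56, -15) + ((V + (-386 - 370)) + l(-20))) + 29 = (56*(-15) + ((-358 + (-386 - 370)) + sqrt(2)*sqrt(-20))) + 29 = (-840 + ((-358 - 756) + sqrt(2)*(2*I*sqrt(5)))) + 29 = (-840 + (-1114 + 2*I*sqrt(10))) + 29 = (-1954 + 2*I*sqrt(10)) + 29 = -1925 + 2*I*sqrt(10)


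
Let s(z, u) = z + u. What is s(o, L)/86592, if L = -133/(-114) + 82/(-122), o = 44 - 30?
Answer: 5305/31692672 ≈ 0.00016739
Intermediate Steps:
o = 14
L = 181/366 (L = -133*(-1/114) + 82*(-1/122) = 7/6 - 41/61 = 181/366 ≈ 0.49454)
s(z, u) = u + z
s(o, L)/86592 = (181/366 + 14)/86592 = (5305/366)*(1/86592) = 5305/31692672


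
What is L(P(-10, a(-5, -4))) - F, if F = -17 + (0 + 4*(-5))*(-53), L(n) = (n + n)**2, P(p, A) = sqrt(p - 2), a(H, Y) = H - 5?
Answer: -1091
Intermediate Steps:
a(H, Y) = -5 + H
P(p, A) = sqrt(-2 + p)
L(n) = 4*n**2 (L(n) = (2*n)**2 = 4*n**2)
F = 1043 (F = -17 + (0 - 20)*(-53) = -17 - 20*(-53) = -17 + 1060 = 1043)
L(P(-10, a(-5, -4))) - F = 4*(sqrt(-2 - 10))**2 - 1*1043 = 4*(sqrt(-12))**2 - 1043 = 4*(2*I*sqrt(3))**2 - 1043 = 4*(-12) - 1043 = -48 - 1043 = -1091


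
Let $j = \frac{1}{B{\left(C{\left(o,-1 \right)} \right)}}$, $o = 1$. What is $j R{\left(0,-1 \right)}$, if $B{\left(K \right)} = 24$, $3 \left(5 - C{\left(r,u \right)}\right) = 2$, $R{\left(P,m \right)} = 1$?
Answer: $\frac{1}{24} \approx 0.041667$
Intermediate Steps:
$C{\left(r,u \right)} = \frac{13}{3}$ ($C{\left(r,u \right)} = 5 - \frac{2}{3} = \frac{13}{3}$)
$j = \frac{1}{24} \approx 0.041667$
$j R{\left(0,-1 \right)} = \frac{1}{24} \cdot 1 = \frac{1}{24}$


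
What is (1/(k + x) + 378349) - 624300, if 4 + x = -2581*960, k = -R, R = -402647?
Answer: -510377101268/2075117 ≈ -2.4595e+5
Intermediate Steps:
k = 402647 (k = -1*(-402647) = 402647)
x = -2477764 (x = -4 - 2581*960 = -4 - 2477760 = -2477764)
(1/(k + x) + 378349) - 624300 = (1/(402647 - 2477764) + 378349) - 624300 = (1/(-2075117) + 378349) - 624300 = (-1/2075117 + 378349) - 624300 = 785118441832/2075117 - 624300 = -510377101268/2075117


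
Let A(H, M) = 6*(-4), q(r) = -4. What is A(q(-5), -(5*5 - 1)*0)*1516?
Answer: -36384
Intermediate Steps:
A(H, M) = -24
A(q(-5), -(5*5 - 1)*0)*1516 = -24*1516 = -36384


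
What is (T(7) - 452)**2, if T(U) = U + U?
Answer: 191844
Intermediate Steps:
T(U) = 2*U
(T(7) - 452)**2 = (2*7 - 452)**2 = (14 - 452)**2 = (-438)**2 = 191844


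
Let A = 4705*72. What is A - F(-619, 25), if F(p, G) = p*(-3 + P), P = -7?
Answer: 332570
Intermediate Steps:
F(p, G) = -10*p (F(p, G) = p*(-3 - 7) = p*(-10) = -10*p)
A = 338760
A - F(-619, 25) = 338760 - (-10)*(-619) = 338760 - 1*6190 = 338760 - 6190 = 332570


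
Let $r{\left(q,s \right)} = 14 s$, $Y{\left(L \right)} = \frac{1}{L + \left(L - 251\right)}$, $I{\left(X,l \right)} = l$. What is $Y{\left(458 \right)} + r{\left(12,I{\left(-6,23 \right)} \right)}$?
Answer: $\frac{214131}{665} \approx 322.0$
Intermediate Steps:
$Y{\left(L \right)} = \frac{1}{-251 + 2 L}$ ($Y{\left(L \right)} = \frac{1}{L + \left(-251 + L\right)} = \frac{1}{-251 + 2 L}$)
$Y{\left(458 \right)} + r{\left(12,I{\left(-6,23 \right)} \right)} = \frac{1}{-251 + 2 \cdot 458} + 14 \cdot 23 = \frac{1}{-251 + 916} + 322 = \frac{1}{665} + 322 = \frac{214131}{665}$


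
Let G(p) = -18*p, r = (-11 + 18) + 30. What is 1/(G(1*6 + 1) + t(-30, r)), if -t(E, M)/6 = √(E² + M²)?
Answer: 7/3656 - √2269/10968 ≈ -0.0024283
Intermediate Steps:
r = 37 (r = 7 + 30 = 37)
t(E, M) = -6*√(E² + M²)
1/(G(1*6 + 1) + t(-30, r)) = 1/(-18*(1*6 + 1) - 6*√((-30)² + 37²)) = 1/(-18*(6 + 1) - 6*√(900 + 1369)) = 1/(-18*7 - 6*√2269) = 1/(-126 - 6*√2269)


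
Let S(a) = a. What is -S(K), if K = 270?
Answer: -270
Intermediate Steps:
-S(K) = -1*270 = -270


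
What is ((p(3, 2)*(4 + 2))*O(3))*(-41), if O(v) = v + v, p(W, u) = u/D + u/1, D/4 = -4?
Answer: -5535/2 ≈ -2767.5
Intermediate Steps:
D = -16 (D = 4*(-4) = -16)
p(W, u) = 15*u/16 (p(W, u) = u/(-16) + u/1 = u*(-1/16) + u*1 = -u/16 + u = 15*u/16)
O(v) = 2*v
((p(3, 2)*(4 + 2))*O(3))*(-41) = ((((15/16)*2)*(4 + 2))*(2*3))*(-41) = (((15/8)*6)*6)*(-41) = ((45/4)*6)*(-41) = (135/2)*(-41) = -5535/2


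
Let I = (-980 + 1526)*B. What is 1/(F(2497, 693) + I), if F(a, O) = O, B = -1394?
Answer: -1/760431 ≈ -1.3150e-6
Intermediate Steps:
I = -761124 (I = (-980 + 1526)*(-1394) = 546*(-1394) = -761124)
1/(F(2497, 693) + I) = 1/(693 - 761124) = 1/(-760431) = -1/760431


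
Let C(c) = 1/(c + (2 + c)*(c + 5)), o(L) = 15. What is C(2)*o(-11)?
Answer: ½ ≈ 0.50000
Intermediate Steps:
C(c) = 1/(c + (2 + c)*(5 + c))
C(2)*o(-11) = 15/(10 + 2² + 8*2) = 15/(10 + 4 + 16) = 15/30 = (1/30)*15 = ½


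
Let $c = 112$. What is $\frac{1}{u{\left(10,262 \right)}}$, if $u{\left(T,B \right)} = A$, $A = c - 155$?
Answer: $- \frac{1}{43} \approx -0.023256$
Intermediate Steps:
$A = -43$ ($A = 112 - 155 = -43$)
$u{\left(T,B \right)} = -43$
$\frac{1}{u{\left(10,262 \right)}} = \frac{1}{-43} = - \frac{1}{43}$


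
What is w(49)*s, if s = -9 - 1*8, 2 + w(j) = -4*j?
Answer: 3366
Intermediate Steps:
w(j) = -2 - 4*j
s = -17 (s = -9 - 8 = -17)
w(49)*s = (-2 - 4*49)*(-17) = (-2 - 196)*(-17) = -198*(-17) = 3366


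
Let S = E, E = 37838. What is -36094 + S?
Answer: 1744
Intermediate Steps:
S = 37838
-36094 + S = -36094 + 37838 = 1744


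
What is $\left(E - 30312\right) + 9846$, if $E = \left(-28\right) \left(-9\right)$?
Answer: $-20214$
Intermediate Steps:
$E = 252$
$\left(E - 30312\right) + 9846 = \left(252 - 30312\right) + 9846 = -30060 + 9846 = -20214$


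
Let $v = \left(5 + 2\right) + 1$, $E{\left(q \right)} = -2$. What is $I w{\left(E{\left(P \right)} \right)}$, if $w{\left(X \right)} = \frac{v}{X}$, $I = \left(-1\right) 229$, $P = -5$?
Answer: $916$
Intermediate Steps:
$I = -229$
$v = 8$ ($v = 7 + 1 = 8$)
$w{\left(X \right)} = \frac{8}{X}$
$I w{\left(E{\left(P \right)} \right)} = - 229 \frac{8}{-2} = - 229 \cdot 8 \left(- \frac{1}{2}\right) = \left(-229\right) \left(-4\right) = 916$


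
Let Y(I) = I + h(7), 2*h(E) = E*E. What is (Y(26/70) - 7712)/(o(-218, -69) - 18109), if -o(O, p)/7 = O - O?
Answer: 538099/1267630 ≈ 0.42449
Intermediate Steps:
h(E) = E²/2 (h(E) = (E*E)/2 = E²/2)
Y(I) = 49/2 + I (Y(I) = I + (½)*7² = I + (½)*49 = I + 49/2 = 49/2 + I)
o(O, p) = 0 (o(O, p) = -7*(O - O) = -7*0 = 0)
(Y(26/70) - 7712)/(o(-218, -69) - 18109) = ((49/2 + 26/70) - 7712)/(0 - 18109) = ((49/2 + 26*(1/70)) - 7712)/(-18109) = ((49/2 + 13/35) - 7712)*(-1/18109) = (1741/70 - 7712)*(-1/18109) = -538099/70*(-1/18109) = 538099/1267630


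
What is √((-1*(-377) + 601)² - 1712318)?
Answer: I*√755834 ≈ 869.39*I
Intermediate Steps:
√((-1*(-377) + 601)² - 1712318) = √((377 + 601)² - 1712318) = √(978² - 1712318) = √(956484 - 1712318) = √(-755834) = I*√755834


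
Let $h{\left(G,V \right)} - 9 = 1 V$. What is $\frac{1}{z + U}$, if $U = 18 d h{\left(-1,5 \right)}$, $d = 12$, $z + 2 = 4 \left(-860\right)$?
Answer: $- \frac{1}{418} \approx -0.0023923$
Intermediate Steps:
$z = -3442$ ($z = -2 + 4 \left(-860\right) = -2 - 3440 = -3442$)
$h{\left(G,V \right)} = 9 + V$ ($h{\left(G,V \right)} = 9 + 1 V = 9 + V$)
$U = 3024$ ($U = 18 \cdot 12 \left(9 + 5\right) = 216 \cdot 14 = 3024$)
$\frac{1}{z + U} = \frac{1}{-3442 + 3024} = \frac{1}{-418} = - \frac{1}{418}$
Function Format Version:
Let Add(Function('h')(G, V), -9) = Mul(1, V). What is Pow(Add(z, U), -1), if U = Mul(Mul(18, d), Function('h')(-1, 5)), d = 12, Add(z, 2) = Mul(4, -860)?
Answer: Rational(-1, 418) ≈ -0.0023923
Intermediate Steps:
z = -3442 (z = Add(-2, Mul(4, -860)) = Add(-2, -3440) = -3442)
Function('h')(G, V) = Add(9, V) (Function('h')(G, V) = Add(9, Mul(1, V)) = Add(9, V))
U = 3024 (U = Mul(Mul(18, 12), Add(9, 5)) = Mul(216, 14) = 3024)
Pow(Add(z, U), -1) = Pow(Add(-3442, 3024), -1) = Pow(-418, -1) = Rational(-1, 418)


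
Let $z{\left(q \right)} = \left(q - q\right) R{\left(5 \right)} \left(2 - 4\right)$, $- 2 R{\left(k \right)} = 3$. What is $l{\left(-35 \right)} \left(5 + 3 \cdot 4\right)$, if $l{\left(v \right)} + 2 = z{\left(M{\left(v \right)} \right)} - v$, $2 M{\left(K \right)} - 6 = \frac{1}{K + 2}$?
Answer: $561$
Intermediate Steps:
$R{\left(k \right)} = - \frac{3}{2}$ ($R{\left(k \right)} = \left(- \frac{1}{2}\right) 3 = - \frac{3}{2}$)
$M{\left(K \right)} = 3 + \frac{1}{2 \left(2 + K\right)}$ ($M{\left(K \right)} = 3 + \frac{1}{2 \left(K + 2\right)} = 3 + \frac{1}{2 \left(2 + K\right)}$)
$z{\left(q \right)} = 0$ ($z{\left(q \right)} = \left(q - q\right) \left(- \frac{3}{2}\right) \left(2 - 4\right) = 0 \left(- \frac{3}{2}\right) \left(2 - 4\right) = 0 \left(-2\right) = 0$)
$l{\left(v \right)} = -2 - v$ ($l{\left(v \right)} = -2 + \left(0 - v\right) = -2 - v$)
$l{\left(-35 \right)} \left(5 + 3 \cdot 4\right) = \left(-2 - -35\right) \left(5 + 3 \cdot 4\right) = \left(-2 + 35\right) \left(5 + 12\right) = 33 \cdot 17 = 561$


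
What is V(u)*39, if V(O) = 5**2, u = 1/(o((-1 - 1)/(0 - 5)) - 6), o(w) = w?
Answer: 975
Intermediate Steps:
u = -5/28 (u = 1/((-1 - 1)/(0 - 5) - 6) = 1/(-2/(-5) - 6) = 1/(-2*(-1/5) - 6) = 1/(2/5 - 6) = 1/(-28/5) = -5/28 ≈ -0.17857)
V(O) = 25
V(u)*39 = 25*39 = 975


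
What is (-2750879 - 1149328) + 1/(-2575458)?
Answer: -10044819319807/2575458 ≈ -3.9002e+6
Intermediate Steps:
(-2750879 - 1149328) + 1/(-2575458) = -3900207 - 1/2575458 = -10044819319807/2575458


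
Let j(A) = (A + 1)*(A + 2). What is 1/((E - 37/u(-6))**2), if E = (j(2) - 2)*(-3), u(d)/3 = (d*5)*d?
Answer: 291600/263640169 ≈ 0.0011061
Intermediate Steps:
j(A) = (1 + A)*(2 + A)
u(d) = 15*d**2 (u(d) = 3*((d*5)*d) = 3*((5*d)*d) = 3*(5*d**2) = 15*d**2)
E = -30 (E = ((2 + 2**2 + 3*2) - 2)*(-3) = ((2 + 4 + 6) - 2)*(-3) = (12 - 2)*(-3) = 10*(-3) = -30)
1/((E - 37/u(-6))**2) = 1/((-30 - 37/(15*(-6)**2))**2) = 1/((-30 - 37/(15*36))**2) = 1/((-30 - 37/540)**2) = 1/((-16237/540)**2) = 1/(263640169/291600) = 291600/263640169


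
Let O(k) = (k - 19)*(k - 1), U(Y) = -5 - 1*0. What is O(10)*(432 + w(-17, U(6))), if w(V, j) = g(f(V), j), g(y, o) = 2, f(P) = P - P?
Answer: -35154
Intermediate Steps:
f(P) = 0
U(Y) = -5 (U(Y) = -5 + 0 = -5)
w(V, j) = 2
O(k) = (-1 + k)*(-19 + k) (O(k) = (-19 + k)*(-1 + k) = (-1 + k)*(-19 + k))
O(10)*(432 + w(-17, U(6))) = (19 + 10² - 20*10)*(432 + 2) = (19 + 100 - 200)*434 = -81*434 = -35154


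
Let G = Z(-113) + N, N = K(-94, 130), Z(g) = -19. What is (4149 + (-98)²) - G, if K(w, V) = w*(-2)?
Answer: 13584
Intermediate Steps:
K(w, V) = -2*w
N = 188 (N = -2*(-94) = 188)
G = 169 (G = -19 + 188 = 169)
(4149 + (-98)²) - G = (4149 + (-98)²) - 1*169 = (4149 + 9604) - 169 = 13753 - 169 = 13584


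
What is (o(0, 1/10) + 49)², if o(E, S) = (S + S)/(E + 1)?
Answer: 60516/25 ≈ 2420.6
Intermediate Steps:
o(E, S) = 2*S/(1 + E) (o(E, S) = (2*S)/(1 + E) = 2*S/(1 + E))
(o(0, 1/10) + 49)² = (2/(10*(1 + 0)) + 49)² = (2*(⅒)/1 + 49)² = (2*(⅒)*1 + 49)² = (⅕ + 49)² = (246/5)² = 60516/25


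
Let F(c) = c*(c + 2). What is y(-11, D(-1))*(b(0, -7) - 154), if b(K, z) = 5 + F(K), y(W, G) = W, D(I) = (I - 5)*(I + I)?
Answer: 1639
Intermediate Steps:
D(I) = 2*I*(-5 + I) (D(I) = (-5 + I)*(2*I) = 2*I*(-5 + I))
F(c) = c*(2 + c)
b(K, z) = 5 + K*(2 + K)
y(-11, D(-1))*(b(0, -7) - 154) = -11*((5 + 0*(2 + 0)) - 154) = -11*((5 + 0*2) - 154) = -11*((5 + 0) - 154) = -11*(5 - 154) = -11*(-149) = 1639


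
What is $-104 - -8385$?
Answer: $8281$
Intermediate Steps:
$-104 - -8385 = -104 + 8385 = 8281$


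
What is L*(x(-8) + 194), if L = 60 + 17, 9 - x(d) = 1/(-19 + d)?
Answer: 422114/27 ≈ 15634.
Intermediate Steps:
x(d) = 9 - 1/(-19 + d)
L = 77
L*(x(-8) + 194) = 77*((-172 + 9*(-8))/(-19 - 8) + 194) = 77*((-172 - 72)/(-27) + 194) = 77*(-1/27*(-244) + 194) = 77*(244/27 + 194) = 77*(5482/27) = 422114/27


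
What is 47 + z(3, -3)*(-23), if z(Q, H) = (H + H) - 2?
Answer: 231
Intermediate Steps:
z(Q, H) = -2 + 2*H (z(Q, H) = 2*H - 2 = -2 + 2*H)
47 + z(3, -3)*(-23) = 47 + (-2 + 2*(-3))*(-23) = 47 + (-2 - 6)*(-23) = 47 - 8*(-23) = 47 + 184 = 231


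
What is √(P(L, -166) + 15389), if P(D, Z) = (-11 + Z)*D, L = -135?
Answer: 2*√9821 ≈ 198.20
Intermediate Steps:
P(D, Z) = D*(-11 + Z)
√(P(L, -166) + 15389) = √(-135*(-11 - 166) + 15389) = √(-135*(-177) + 15389) = √(23895 + 15389) = √39284 = 2*√9821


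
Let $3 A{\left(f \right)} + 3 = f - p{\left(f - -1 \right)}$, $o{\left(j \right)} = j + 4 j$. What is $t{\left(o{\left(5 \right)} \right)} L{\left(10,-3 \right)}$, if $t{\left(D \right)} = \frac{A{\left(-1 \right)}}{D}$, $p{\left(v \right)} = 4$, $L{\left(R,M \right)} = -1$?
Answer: $\frac{8}{75} \approx 0.10667$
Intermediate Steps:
$o{\left(j \right)} = 5 j$
$A{\left(f \right)} = - \frac{7}{3} + \frac{f}{3}$ ($A{\left(f \right)} = -1 + \frac{f - 4}{3} = -1 + \frac{-4 + f}{3} = -1 + \left(- \frac{4}{3} + \frac{f}{3}\right) = - \frac{7}{3} + \frac{f}{3}$)
$t{\left(D \right)} = - \frac{8}{3 D}$ ($t{\left(D \right)} = \frac{- \frac{7}{3} + \frac{1}{3} \left(-1\right)}{D} = \frac{- \frac{7}{3} - \frac{1}{3}}{D} = - \frac{8}{3 D}$)
$t{\left(o{\left(5 \right)} \right)} L{\left(10,-3 \right)} = - \frac{8}{3 \cdot 5 \cdot 5} \left(-1\right) = - \frac{8}{3 \cdot 25} \left(-1\right) = \left(- \frac{8}{3}\right) \frac{1}{25} \left(-1\right) = \left(- \frac{8}{75}\right) \left(-1\right) = \frac{8}{75}$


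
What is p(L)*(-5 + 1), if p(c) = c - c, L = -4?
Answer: 0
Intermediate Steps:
p(c) = 0
p(L)*(-5 + 1) = 0*(-5 + 1) = 0*(-4) = 0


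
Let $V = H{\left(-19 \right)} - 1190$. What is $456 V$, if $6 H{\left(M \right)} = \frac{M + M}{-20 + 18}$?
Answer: $-541196$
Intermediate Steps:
$H{\left(M \right)} = - \frac{M}{6}$ ($H{\left(M \right)} = \frac{\left(M + M\right) \frac{1}{-20 + 18}}{6} = \frac{2 M \frac{1}{-2}}{6} = \frac{2 M \left(- \frac{1}{2}\right)}{6} = \frac{\left(-1\right) M}{6} = - \frac{M}{6}$)
$V = - \frac{7121}{6}$ ($V = \left(- \frac{1}{6}\right) \left(-19\right) - 1190 = \frac{19}{6} - 1190 = - \frac{7121}{6} \approx -1186.8$)
$456 V = 456 \left(- \frac{7121}{6}\right) = -541196$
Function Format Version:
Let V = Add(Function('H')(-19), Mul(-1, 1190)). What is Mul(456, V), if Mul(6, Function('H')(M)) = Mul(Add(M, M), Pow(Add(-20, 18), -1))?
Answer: -541196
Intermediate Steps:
Function('H')(M) = Mul(Rational(-1, 6), M) (Function('H')(M) = Mul(Rational(1, 6), Mul(Add(M, M), Pow(Add(-20, 18), -1))) = Mul(Rational(1, 6), Mul(Mul(2, M), Pow(-2, -1))) = Mul(Rational(1, 6), Mul(Mul(2, M), Rational(-1, 2))) = Mul(Rational(1, 6), Mul(-1, M)) = Mul(Rational(-1, 6), M))
V = Rational(-7121, 6) (V = Add(Mul(Rational(-1, 6), -19), Mul(-1, 1190)) = Add(Rational(19, 6), -1190) = Rational(-7121, 6) ≈ -1186.8)
Mul(456, V) = Mul(456, Rational(-7121, 6)) = -541196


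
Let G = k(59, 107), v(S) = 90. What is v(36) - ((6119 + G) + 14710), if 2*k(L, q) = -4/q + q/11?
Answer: -48831011/2354 ≈ -20744.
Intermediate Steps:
k(L, q) = -2/q + q/22 (k(L, q) = (-4/q + q/11)/2 = -2/q + q/22)
G = 11405/2354 (G = -2/107 + (1/22)*107 = -2*1/107 + 107/22 = -2/107 + 107/22 = 11405/2354 ≈ 4.8449)
v(36) - ((6119 + G) + 14710) = 90 - ((6119 + 11405/2354) + 14710) = 90 - (14415531/2354 + 14710) = 90 - 1*49042871/2354 = 90 - 49042871/2354 = -48831011/2354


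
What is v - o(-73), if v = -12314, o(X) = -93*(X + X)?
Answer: -25892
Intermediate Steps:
o(X) = -186*X
v - o(-73) = -12314 - (-186)*(-73) = -12314 - 1*13578 = -12314 - 13578 = -25892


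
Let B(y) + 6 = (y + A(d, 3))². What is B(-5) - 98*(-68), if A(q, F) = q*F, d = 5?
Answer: 6758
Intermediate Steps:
A(q, F) = F*q
B(y) = -6 + (15 + y)² (B(y) = -6 + (y + 3*5)² = -6 + (y + 15)² = -6 + (15 + y)²)
B(-5) - 98*(-68) = (-6 + (15 - 5)²) - 98*(-68) = (-6 + 10²) + 6664 = (-6 + 100) + 6664 = 94 + 6664 = 6758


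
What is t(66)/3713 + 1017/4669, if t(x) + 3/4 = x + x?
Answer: 17555709/69343988 ≈ 0.25317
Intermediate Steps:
t(x) = -¾ + 2*x (t(x) = -¾ + (x + x) = -¾ + 2*x)
t(66)/3713 + 1017/4669 = (-¾ + 2*66)/3713 + 1017/4669 = (-¾ + 132)*(1/3713) + 1017*(1/4669) = (525/4)*(1/3713) + 1017/4669 = 525/14852 + 1017/4669 = 17555709/69343988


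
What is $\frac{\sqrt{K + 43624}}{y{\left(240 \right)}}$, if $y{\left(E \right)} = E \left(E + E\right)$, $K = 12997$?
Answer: $\frac{\sqrt{56621}}{115200} \approx 0.0020656$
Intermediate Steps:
$y{\left(E \right)} = 2 E^{2}$ ($y{\left(E \right)} = E 2 E = 2 E^{2}$)
$\frac{\sqrt{K + 43624}}{y{\left(240 \right)}} = \frac{\sqrt{12997 + 43624}}{2 \cdot 240^{2}} = \frac{\sqrt{56621}}{2 \cdot 57600} = \frac{\sqrt{56621}}{115200}$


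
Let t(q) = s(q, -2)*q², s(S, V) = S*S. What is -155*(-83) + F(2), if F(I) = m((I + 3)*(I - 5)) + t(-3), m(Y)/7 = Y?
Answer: 12841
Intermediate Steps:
s(S, V) = S²
m(Y) = 7*Y
t(q) = q⁴ (t(q) = q²*q² = q⁴)
F(I) = 81 + 7*(-5 + I)*(3 + I) (F(I) = 7*((I + 3)*(I - 5)) + (-3)⁴ = 7*((3 + I)*(-5 + I)) + 81 = 7*((-5 + I)*(3 + I)) + 81 = 7*(-5 + I)*(3 + I) + 81 = 81 + 7*(-5 + I)*(3 + I))
-155*(-83) + F(2) = -155*(-83) + (-24 - 14*2 + 7*2²) = 12865 + (-24 - 28 + 7*4) = 12865 + (-24 - 28 + 28) = 12865 - 24 = 12841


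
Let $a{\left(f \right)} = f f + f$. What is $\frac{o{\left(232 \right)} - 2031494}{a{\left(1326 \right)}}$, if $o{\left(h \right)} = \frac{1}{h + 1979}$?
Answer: $- \frac{4491633233}{3890480022} \approx -1.1545$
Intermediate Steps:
$o{\left(h \right)} = \frac{1}{1979 + h}$
$a{\left(f \right)} = f + f^{2}$ ($a{\left(f \right)} = f^{2} + f = f + f^{2}$)
$\frac{o{\left(232 \right)} - 2031494}{a{\left(1326 \right)}} = \frac{\frac{1}{1979 + 232} - 2031494}{1326 \left(1 + 1326\right)} = \frac{\frac{1}{2211} - 2031494}{1326 \cdot 1327} = \frac{\frac{1}{2211} - 2031494}{1759602} = \left(- \frac{4491633233}{2211}\right) \frac{1}{1759602} = - \frac{4491633233}{3890480022}$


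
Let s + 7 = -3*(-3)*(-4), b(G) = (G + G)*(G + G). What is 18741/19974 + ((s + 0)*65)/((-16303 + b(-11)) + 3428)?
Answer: 96015687/82499278 ≈ 1.1638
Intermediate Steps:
b(G) = 4*G² (b(G) = (2*G)*(2*G) = 4*G²)
s = -43 (s = -7 - 3*(-3)*(-4) = -7 + 9*(-4) = -7 - 36 = -43)
18741/19974 + ((s + 0)*65)/((-16303 + b(-11)) + 3428) = 18741/19974 + ((-43 + 0)*65)/((-16303 + 4*(-11)²) + 3428) = 18741*(1/19974) + (-43*65)/((-16303 + 4*121) + 3428) = 6247/6658 - 2795/((-16303 + 484) + 3428) = 6247/6658 - 2795/(-15819 + 3428) = 6247/6658 - 2795/(-12391) = 6247/6658 - 2795*(-1/12391) = 6247/6658 + 2795/12391 = 96015687/82499278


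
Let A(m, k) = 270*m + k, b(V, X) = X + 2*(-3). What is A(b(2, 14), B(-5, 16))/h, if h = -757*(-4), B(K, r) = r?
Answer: 544/757 ≈ 0.71863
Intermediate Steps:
b(V, X) = -6 + X (b(V, X) = X - 6 = -6 + X)
A(m, k) = k + 270*m
h = 3028
A(b(2, 14), B(-5, 16))/h = (16 + 270*(-6 + 14))/3028 = (16 + 270*8)*(1/3028) = (16 + 2160)*(1/3028) = 2176*(1/3028) = 544/757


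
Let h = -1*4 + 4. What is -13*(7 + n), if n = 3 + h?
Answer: -130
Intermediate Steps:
h = 0 (h = -4 + 4 = 0)
n = 3 (n = 3 + 0 = 3)
-13*(7 + n) = -13*(7 + 3) = -13*10 = -130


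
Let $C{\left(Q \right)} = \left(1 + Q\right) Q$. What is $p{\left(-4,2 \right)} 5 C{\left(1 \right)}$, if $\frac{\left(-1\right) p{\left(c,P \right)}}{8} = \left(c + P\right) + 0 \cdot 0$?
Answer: $160$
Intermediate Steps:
$p{\left(c,P \right)} = - 8 P - 8 c$ ($p{\left(c,P \right)} = - 8 \left(\left(c + P\right) + 0 \cdot 0\right) = - 8 \left(\left(P + c\right) + 0\right) = - 8 \left(P + c\right) = - 8 P - 8 c$)
$C{\left(Q \right)} = Q \left(1 + Q\right)$
$p{\left(-4,2 \right)} 5 C{\left(1 \right)} = \left(\left(-8\right) 2 - -32\right) 5 \cdot 1 \left(1 + 1\right) = \left(-16 + 32\right) 5 \cdot 1 \cdot 2 = 16 \cdot 5 \cdot 2 = 80 \cdot 2 = 160$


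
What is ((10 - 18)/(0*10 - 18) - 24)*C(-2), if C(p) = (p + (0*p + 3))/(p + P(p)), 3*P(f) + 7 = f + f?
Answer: 212/51 ≈ 4.1569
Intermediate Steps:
P(f) = -7/3 + 2*f/3 (P(f) = -7/3 + (f + f)/3 = -7/3 + (2*f)/3 = -7/3 + 2*f/3)
C(p) = (3 + p)/(-7/3 + 5*p/3) (C(p) = (p + (0*p + 3))/(p + (-7/3 + 2*p/3)) = (p + (0 + 3))/(-7/3 + 5*p/3) = (p + 3)/(-7/3 + 5*p/3) = (3 + p)/(-7/3 + 5*p/3))
((10 - 18)/(0*10 - 18) - 24)*C(-2) = ((10 - 18)/(0*10 - 18) - 24)*(3*(3 - 2)/(-7 + 5*(-2))) = (-8/(0 - 18) - 24)*(3*1/(-7 - 10)) = (-8/(-18) - 24)*(3*1/(-17)) = (-8*(-1/18) - 24)*(3*(-1/17)*1) = (4/9 - 24)*(-3/17) = -212/9*(-3/17) = 212/51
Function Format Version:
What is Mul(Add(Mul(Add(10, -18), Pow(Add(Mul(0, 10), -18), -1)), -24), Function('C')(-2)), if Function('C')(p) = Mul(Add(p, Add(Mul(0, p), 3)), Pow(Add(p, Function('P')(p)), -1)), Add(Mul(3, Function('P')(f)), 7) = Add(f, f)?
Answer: Rational(212, 51) ≈ 4.1569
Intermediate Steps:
Function('P')(f) = Add(Rational(-7, 3), Mul(Rational(2, 3), f)) (Function('P')(f) = Add(Rational(-7, 3), Mul(Rational(1, 3), Add(f, f))) = Add(Rational(-7, 3), Mul(Rational(1, 3), Mul(2, f))) = Add(Rational(-7, 3), Mul(Rational(2, 3), f)))
Function('C')(p) = Mul(Pow(Add(Rational(-7, 3), Mul(Rational(5, 3), p)), -1), Add(3, p)) (Function('C')(p) = Mul(Add(p, Add(Mul(0, p), 3)), Pow(Add(p, Add(Rational(-7, 3), Mul(Rational(2, 3), p))), -1)) = Mul(Add(p, Add(0, 3)), Pow(Add(Rational(-7, 3), Mul(Rational(5, 3), p)), -1)) = Mul(Add(p, 3), Pow(Add(Rational(-7, 3), Mul(Rational(5, 3), p)), -1)) = Mul(Add(3, p), Pow(Add(Rational(-7, 3), Mul(Rational(5, 3), p)), -1)) = Mul(Pow(Add(Rational(-7, 3), Mul(Rational(5, 3), p)), -1), Add(3, p)))
Mul(Add(Mul(Add(10, -18), Pow(Add(Mul(0, 10), -18), -1)), -24), Function('C')(-2)) = Mul(Add(Mul(Add(10, -18), Pow(Add(Mul(0, 10), -18), -1)), -24), Mul(3, Pow(Add(-7, Mul(5, -2)), -1), Add(3, -2))) = Mul(Add(Mul(-8, Pow(Add(0, -18), -1)), -24), Mul(3, Pow(Add(-7, -10), -1), 1)) = Mul(Add(Mul(-8, Pow(-18, -1)), -24), Mul(3, Pow(-17, -1), 1)) = Mul(Add(Mul(-8, Rational(-1, 18)), -24), Mul(3, Rational(-1, 17), 1)) = Mul(Add(Rational(4, 9), -24), Rational(-3, 17)) = Mul(Rational(-212, 9), Rational(-3, 17)) = Rational(212, 51)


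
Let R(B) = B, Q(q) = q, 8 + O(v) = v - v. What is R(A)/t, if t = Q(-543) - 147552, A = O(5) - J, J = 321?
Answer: 329/148095 ≈ 0.0022215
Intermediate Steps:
O(v) = -8 (O(v) = -8 + (v - v) = -8 + 0 = -8)
A = -329 (A = -8 - 1*321 = -8 - 321 = -329)
t = -148095 (t = -543 - 147552 = -148095)
R(A)/t = -329/(-148095) = -329*(-1/148095) = 329/148095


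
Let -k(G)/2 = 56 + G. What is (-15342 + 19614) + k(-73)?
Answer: 4306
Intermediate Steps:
k(G) = -112 - 2*G (k(G) = -2*(56 + G) = -112 - 2*G)
(-15342 + 19614) + k(-73) = (-15342 + 19614) + (-112 - 2*(-73)) = 4272 + (-112 + 146) = 4272 + 34 = 4306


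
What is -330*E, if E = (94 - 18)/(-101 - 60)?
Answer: 25080/161 ≈ 155.78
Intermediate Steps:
E = -76/161 (E = 76/(-161) = 76*(-1/161) = -76/161 ≈ -0.47205)
-330*E = -330*(-76/161) = 25080/161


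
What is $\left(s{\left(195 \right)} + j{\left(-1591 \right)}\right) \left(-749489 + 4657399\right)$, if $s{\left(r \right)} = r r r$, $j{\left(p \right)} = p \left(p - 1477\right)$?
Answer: $48051907558330$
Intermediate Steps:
$j{\left(p \right)} = p \left(-1477 + p\right)$
$s{\left(r \right)} = r^{3}$ ($s{\left(r \right)} = r^{2} r = r^{3}$)
$\left(s{\left(195 \right)} + j{\left(-1591 \right)}\right) \left(-749489 + 4657399\right) = \left(195^{3} - 1591 \left(-1477 - 1591\right)\right) \left(-749489 + 4657399\right) = \left(7414875 - -4881188\right) 3907910 = \left(7414875 + 4881188\right) 3907910 = 12296063 \cdot 3907910 = 48051907558330$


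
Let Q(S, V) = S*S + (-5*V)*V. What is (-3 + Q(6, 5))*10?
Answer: -920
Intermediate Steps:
Q(S, V) = S² - 5*V²
(-3 + Q(6, 5))*10 = (-3 + (6² - 5*5²))*10 = (-3 + (36 - 5*25))*10 = (-3 + (36 - 125))*10 = (-3 - 89)*10 = -92*10 = -920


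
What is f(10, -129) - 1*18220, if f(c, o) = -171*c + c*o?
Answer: -21220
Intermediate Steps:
f(10, -129) - 1*18220 = 10*(-171 - 129) - 1*18220 = 10*(-300) - 18220 = -3000 - 18220 = -21220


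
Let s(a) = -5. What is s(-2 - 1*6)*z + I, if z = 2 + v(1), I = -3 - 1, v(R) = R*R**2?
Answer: -19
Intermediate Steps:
v(R) = R**3
I = -4
z = 3 (z = 2 + 1**3 = 2 + 1 = 3)
s(-2 - 1*6)*z + I = -5*3 - 4 = -15 - 4 = -19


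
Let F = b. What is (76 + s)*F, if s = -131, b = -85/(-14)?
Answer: -4675/14 ≈ -333.93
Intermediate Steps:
b = 85/14 (b = -85*(-1/14) = 85/14 ≈ 6.0714)
F = 85/14 ≈ 6.0714
(76 + s)*F = (76 - 131)*(85/14) = -55*85/14 = -4675/14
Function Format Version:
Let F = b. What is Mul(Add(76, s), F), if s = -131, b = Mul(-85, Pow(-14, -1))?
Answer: Rational(-4675, 14) ≈ -333.93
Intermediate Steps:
b = Rational(85, 14) (b = Mul(-85, Rational(-1, 14)) = Rational(85, 14) ≈ 6.0714)
F = Rational(85, 14) ≈ 6.0714
Mul(Add(76, s), F) = Mul(Add(76, -131), Rational(85, 14)) = Mul(-55, Rational(85, 14)) = Rational(-4675, 14)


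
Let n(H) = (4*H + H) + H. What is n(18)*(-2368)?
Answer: -255744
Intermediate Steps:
n(H) = 6*H (n(H) = 5*H + H = 6*H)
n(18)*(-2368) = (6*18)*(-2368) = 108*(-2368) = -255744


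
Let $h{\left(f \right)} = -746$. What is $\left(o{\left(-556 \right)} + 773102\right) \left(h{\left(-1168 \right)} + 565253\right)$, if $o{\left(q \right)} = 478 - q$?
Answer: $437005190952$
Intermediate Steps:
$\left(o{\left(-556 \right)} + 773102\right) \left(h{\left(-1168 \right)} + 565253\right) = \left(\left(478 - -556\right) + 773102\right) \left(-746 + 565253\right) = \left(\left(478 + 556\right) + 773102\right) 564507 = \left(1034 + 773102\right) 564507 = 774136 \cdot 564507 = 437005190952$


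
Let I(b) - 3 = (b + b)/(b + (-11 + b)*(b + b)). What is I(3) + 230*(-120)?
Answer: -413957/15 ≈ -27597.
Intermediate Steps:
I(b) = 3 + 2*b/(b + 2*b*(-11 + b)) (I(b) = 3 + (b + b)/(b + (-11 + b)*(b + b)) = 3 + (2*b)/(b + (-11 + b)*(2*b)) = 3 + (2*b)/(b + 2*b*(-11 + b)) = 3 + 2*b/(b + 2*b*(-11 + b)))
I(3) + 230*(-120) = (-61 + 6*3)/(-21 + 2*3) + 230*(-120) = (-61 + 18)/(-21 + 6) - 27600 = -43/(-15) - 27600 = -1/15*(-43) - 27600 = 43/15 - 27600 = -413957/15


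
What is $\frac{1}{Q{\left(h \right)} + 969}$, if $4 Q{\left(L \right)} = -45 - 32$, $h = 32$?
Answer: $\frac{4}{3799} \approx 0.0010529$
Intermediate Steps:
$Q{\left(L \right)} = - \frac{77}{4}$ ($Q{\left(L \right)} = \frac{-45 - 32}{4} = \frac{1}{4} \left(-77\right) = - \frac{77}{4}$)
$\frac{1}{Q{\left(h \right)} + 969} = \frac{1}{- \frac{77}{4} + 969} = \frac{1}{\frac{3799}{4}} = \frac{4}{3799}$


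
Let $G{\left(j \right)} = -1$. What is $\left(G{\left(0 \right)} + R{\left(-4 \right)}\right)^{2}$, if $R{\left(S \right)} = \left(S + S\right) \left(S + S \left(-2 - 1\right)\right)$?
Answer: $4225$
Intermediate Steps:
$R{\left(S \right)} = - 4 S^{2}$ ($R{\left(S \right)} = 2 S \left(S + S \left(-3\right)\right) = 2 S \left(S - 3 S\right) = 2 S \left(- 2 S\right) = - 4 S^{2}$)
$\left(G{\left(0 \right)} + R{\left(-4 \right)}\right)^{2} = \left(-1 - 4 \left(-4\right)^{2}\right)^{2} = \left(-1 - 64\right)^{2} = \left(-65\right)^{2} = 4225$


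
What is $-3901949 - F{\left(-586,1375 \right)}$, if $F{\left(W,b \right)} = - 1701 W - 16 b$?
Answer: $-4876735$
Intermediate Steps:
$-3901949 - F{\left(-586,1375 \right)} = -3901949 - \left(\left(-1701\right) \left(-586\right) - 22000\right) = -3901949 - \left(996786 - 22000\right) = -3901949 - 974786 = -4876735$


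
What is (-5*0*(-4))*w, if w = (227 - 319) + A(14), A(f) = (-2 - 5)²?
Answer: 0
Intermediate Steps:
A(f) = 49 (A(f) = (-7)² = 49)
w = -43 (w = (227 - 319) + 49 = -92 + 49 = -43)
(-5*0*(-4))*w = (-5*0*(-4))*(-43) = (0*(-4))*(-43) = 0*(-43) = 0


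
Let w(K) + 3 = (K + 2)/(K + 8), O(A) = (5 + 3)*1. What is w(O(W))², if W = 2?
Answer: 361/64 ≈ 5.6406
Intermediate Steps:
O(A) = 8 (O(A) = 8*1 = 8)
w(K) = -3 + (2 + K)/(8 + K) (w(K) = -3 + (K + 2)/(K + 8) = -3 + (2 + K)/(8 + K))
w(O(W))² = (2*(-11 - 1*8)/(8 + 8))² = (2*(-11 - 8)/16)² = (2*(1/16)*(-19))² = (-19/8)² = 361/64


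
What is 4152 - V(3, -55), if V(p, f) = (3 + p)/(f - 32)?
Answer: 120410/29 ≈ 4152.1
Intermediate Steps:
V(p, f) = (3 + p)/(-32 + f)
4152 - V(3, -55) = 4152 - (3 + 3)/(-32 - 55) = 4152 - 6/(-87) = 4152 - (-1)*6/87 = 4152 - 1*(-2/29) = 4152 + 2/29 = 120410/29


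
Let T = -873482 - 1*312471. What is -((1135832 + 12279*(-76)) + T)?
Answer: 983325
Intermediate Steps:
T = -1185953 (T = -873482 - 312471 = -1185953)
-((1135832 + 12279*(-76)) + T) = -((1135832 + 12279*(-76)) - 1185953) = -((1135832 - 933204) - 1185953) = -(202628 - 1185953) = -1*(-983325) = 983325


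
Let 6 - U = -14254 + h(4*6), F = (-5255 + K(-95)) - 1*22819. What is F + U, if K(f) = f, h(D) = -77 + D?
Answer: -13856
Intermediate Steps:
F = -28169 (F = (-5255 - 95) - 1*22819 = -5350 - 22819 = -28169)
U = 14313 (U = 6 - (-14254 + (-77 + 4*6)) = 6 - (-14254 + (-77 + 24)) = 6 - (-14254 - 53) = 6 - 1*(-14307) = 6 + 14307 = 14313)
F + U = -28169 + 14313 = -13856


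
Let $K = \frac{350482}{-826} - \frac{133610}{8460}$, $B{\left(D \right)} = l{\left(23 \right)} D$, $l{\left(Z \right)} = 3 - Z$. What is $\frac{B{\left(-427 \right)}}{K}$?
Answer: $- \frac{2983858920}{153771979} \approx -19.404$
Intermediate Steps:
$B{\left(D \right)} = - 20 D$ ($B{\left(D \right)} = \left(3 - 23\right) D = - 20 D$)
$K = - \frac{153771979}{349398}$ ($K = 350482 \left(- \frac{1}{826}\right) - \frac{13361}{846} = - \frac{175241}{413} - \frac{13361}{846} = - \frac{153771979}{349398} \approx -440.11$)
$\frac{B{\left(-427 \right)}}{K} = \frac{\left(-20\right) \left(-427\right)}{- \frac{153771979}{349398}} = 8540 \left(- \frac{349398}{153771979}\right) = - \frac{2983858920}{153771979}$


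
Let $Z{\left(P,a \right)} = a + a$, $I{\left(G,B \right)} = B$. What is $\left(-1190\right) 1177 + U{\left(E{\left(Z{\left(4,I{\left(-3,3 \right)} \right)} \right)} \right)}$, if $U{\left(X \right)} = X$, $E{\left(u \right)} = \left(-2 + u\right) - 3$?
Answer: $-1400629$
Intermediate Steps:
$Z{\left(P,a \right)} = 2 a$
$E{\left(u \right)} = -5 + u$
$\left(-1190\right) 1177 + U{\left(E{\left(Z{\left(4,I{\left(-3,3 \right)} \right)} \right)} \right)} = \left(-1190\right) 1177 + \left(-5 + 2 \cdot 3\right) = -1400630 + \left(-5 + 6\right) = -1400630 + 1 = -1400629$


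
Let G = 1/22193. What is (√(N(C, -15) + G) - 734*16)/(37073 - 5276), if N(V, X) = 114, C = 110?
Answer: -11744/31797 + √56148356579/705670821 ≈ -0.36901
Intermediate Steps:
G = 1/22193 ≈ 4.5059e-5
(√(N(C, -15) + G) - 734*16)/(37073 - 5276) = (√(114 + 1/22193) - 734*16)/(37073 - 5276) = (√(2530003/22193) - 11744)/31797 = (√56148356579/22193 - 11744)*(1/31797) = (-11744 + √56148356579/22193)*(1/31797) = -11744/31797 + √56148356579/705670821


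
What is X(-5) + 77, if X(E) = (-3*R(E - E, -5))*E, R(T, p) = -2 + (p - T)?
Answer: -28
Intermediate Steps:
R(T, p) = -2 + p - T
X(E) = 21*E (X(E) = (-3*(-2 - 5 - (E - E)))*E = (-3*(-2 - 5 - 1*0))*E = (-3*(-2 - 5 + 0))*E = (-3*(-7))*E = 21*E)
X(-5) + 77 = 21*(-5) + 77 = -105 + 77 = -28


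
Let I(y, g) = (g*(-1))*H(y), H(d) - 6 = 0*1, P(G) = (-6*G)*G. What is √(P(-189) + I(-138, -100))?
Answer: I*√213726 ≈ 462.31*I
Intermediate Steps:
P(G) = -6*G²
H(d) = 6 (H(d) = 6 + 0*1 = 6 + 0 = 6)
I(y, g) = -6*g (I(y, g) = (g*(-1))*6 = -g*6 = -6*g)
√(P(-189) + I(-138, -100)) = √(-6*(-189)² - 6*(-100)) = √(-6*35721 + 600) = √(-214326 + 600) = √(-213726) = I*√213726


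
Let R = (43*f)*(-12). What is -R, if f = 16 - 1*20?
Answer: -2064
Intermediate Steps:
f = -4 (f = 16 - 20 = -4)
R = 2064 (R = (43*(-4))*(-12) = -172*(-12) = 2064)
-R = -1*2064 = -2064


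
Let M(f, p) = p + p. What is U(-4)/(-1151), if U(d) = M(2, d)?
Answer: 8/1151 ≈ 0.0069505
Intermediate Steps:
M(f, p) = 2*p
U(d) = 2*d
U(-4)/(-1151) = (2*(-4))/(-1151) = -8*(-1/1151) = 8/1151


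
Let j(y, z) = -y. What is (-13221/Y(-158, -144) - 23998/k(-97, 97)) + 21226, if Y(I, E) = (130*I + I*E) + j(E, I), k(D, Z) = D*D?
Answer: 470348626827/22167604 ≈ 21218.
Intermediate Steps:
k(D, Z) = D²
Y(I, E) = -E + 130*I + E*I (Y(I, E) = (130*I + I*E) - E = (130*I + E*I) - E = -E + 130*I + E*I)
(-13221/Y(-158, -144) - 23998/k(-97, 97)) + 21226 = (-13221/(-1*(-144) + 130*(-158) - 144*(-158)) - 23998/((-97)²)) + 21226 = (-13221/(144 - 20540 + 22752) - 23998/9409) + 21226 = (-13221/2356 - 23998*1/9409) + 21226 = (-13221*1/2356 - 23998/9409) + 21226 = (-13221/2356 - 23998/9409) + 21226 = -180935677/22167604 + 21226 = 470348626827/22167604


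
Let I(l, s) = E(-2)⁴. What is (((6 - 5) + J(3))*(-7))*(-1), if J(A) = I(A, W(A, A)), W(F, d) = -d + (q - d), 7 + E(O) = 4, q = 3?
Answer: 574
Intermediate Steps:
E(O) = -3 (E(O) = -7 + 4 = -3)
W(F, d) = 3 - 2*d (W(F, d) = -d + (3 - d) = 3 - 2*d)
I(l, s) = 81 (I(l, s) = (-3)⁴ = 81)
J(A) = 81
(((6 - 5) + J(3))*(-7))*(-1) = (((6 - 5) + 81)*(-7))*(-1) = ((1 + 81)*(-7))*(-1) = (82*(-7))*(-1) = -574*(-1) = 574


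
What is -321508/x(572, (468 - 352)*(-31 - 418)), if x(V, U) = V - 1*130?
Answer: -160754/221 ≈ -727.39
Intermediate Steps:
x(V, U) = -130 + V (x(V, U) = V - 130 = -130 + V)
-321508/x(572, (468 - 352)*(-31 - 418)) = -321508/(-130 + 572) = -321508/442 = -321508*1/442 = -160754/221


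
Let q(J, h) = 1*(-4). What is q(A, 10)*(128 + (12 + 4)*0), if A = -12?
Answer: -512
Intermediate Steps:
q(J, h) = -4
q(A, 10)*(128 + (12 + 4)*0) = -4*(128 + (12 + 4)*0) = -4*(128 + 16*0) = -4*(128 + 0) = -4*128 = -512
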